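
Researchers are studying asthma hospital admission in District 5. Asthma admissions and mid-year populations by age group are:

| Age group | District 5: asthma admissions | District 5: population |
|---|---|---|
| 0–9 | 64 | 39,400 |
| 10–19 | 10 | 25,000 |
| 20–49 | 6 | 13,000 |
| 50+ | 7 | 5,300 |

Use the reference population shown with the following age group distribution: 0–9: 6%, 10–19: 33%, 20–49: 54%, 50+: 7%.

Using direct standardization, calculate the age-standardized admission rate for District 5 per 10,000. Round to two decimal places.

5.71

Age-specific rates per 10,000 for District 5: 16.24, 4.00, 4.62, 13.21.
Standard weights: 0.06, 0.33, 0.54, 0.07.
Standardized rate: 0.0600×16.24 + 0.3300×4.00 + 0.5400×4.62 + 0.0700×13.21 = 5.7115 per 10,000.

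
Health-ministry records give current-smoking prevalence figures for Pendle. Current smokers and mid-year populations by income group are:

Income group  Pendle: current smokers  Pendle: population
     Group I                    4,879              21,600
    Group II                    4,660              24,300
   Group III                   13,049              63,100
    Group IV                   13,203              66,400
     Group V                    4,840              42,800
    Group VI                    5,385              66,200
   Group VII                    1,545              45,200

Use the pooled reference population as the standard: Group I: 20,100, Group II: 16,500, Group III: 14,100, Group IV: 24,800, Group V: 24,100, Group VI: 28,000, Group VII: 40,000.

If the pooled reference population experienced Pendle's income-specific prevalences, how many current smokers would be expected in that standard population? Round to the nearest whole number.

Income-specific rates per 1,000 for Pendle: 225.880, 191.770, 206.799, 198.840, 113.084, 81.344, 34.181.
Expected current smokers = Σ (standard pop × income-specific rate ÷ 1,000)
= 20,100×225.880/1,000 + 16,500×191.770/1,000 + 14,100×206.799/1,000 + 24,800×198.840/1,000 + 24,100×113.084/1,000 + 28,000×81.344/1,000 + 40,000×34.181/1,000
= 4540.18 + 3164.20 + 2915.86 + 4931.24 + 2725.33 + 2277.64 + 1367.26 = 21921.71.

21922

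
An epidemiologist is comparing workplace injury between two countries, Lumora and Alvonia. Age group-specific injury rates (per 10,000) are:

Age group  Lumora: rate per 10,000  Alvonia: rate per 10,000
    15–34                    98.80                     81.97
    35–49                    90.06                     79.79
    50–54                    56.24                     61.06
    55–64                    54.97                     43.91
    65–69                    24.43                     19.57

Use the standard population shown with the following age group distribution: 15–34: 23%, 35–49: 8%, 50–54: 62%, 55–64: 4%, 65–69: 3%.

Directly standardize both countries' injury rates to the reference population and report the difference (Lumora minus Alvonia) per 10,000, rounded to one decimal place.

2.3

Standard weights: 0.23, 0.08, 0.62, 0.04, 0.03.
Lumora: 0.2300×98.80 + 0.0800×90.06 + 0.6200×56.24 + 0.0400×54.97 + 0.0300×24.43 = 67.7293 per 10,000.
Alvonia: 0.2300×81.97 + 0.0800×79.79 + 0.6200×61.06 + 0.0400×43.91 + 0.0300×19.57 = 65.4370 per 10,000.
Difference = 67.7293 − 65.4370 = 2.2923.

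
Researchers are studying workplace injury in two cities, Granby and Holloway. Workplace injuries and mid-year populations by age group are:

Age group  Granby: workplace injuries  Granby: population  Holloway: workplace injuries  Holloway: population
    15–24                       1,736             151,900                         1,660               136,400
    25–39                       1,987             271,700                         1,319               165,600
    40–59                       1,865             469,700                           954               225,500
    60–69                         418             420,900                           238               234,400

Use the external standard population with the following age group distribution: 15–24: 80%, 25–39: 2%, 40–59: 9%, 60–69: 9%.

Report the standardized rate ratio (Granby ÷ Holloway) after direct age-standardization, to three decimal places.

0.939

Age-specific rates per 10,000 for Granby: 114.29, 73.13, 39.71, 9.93.
For Holloway: 121.70, 79.65, 42.31, 10.15.
Standard weights: 0.80, 0.02, 0.09, 0.09.
Granby: 0.8000×114.29 + 0.0200×73.13 + 0.0900×39.71 + 0.0900×9.93 = 97.3586 per 10,000.
Holloway: 0.8000×121.70 + 0.0200×79.65 + 0.0900×42.31 + 0.0900×10.15 = 103.6751 per 10,000.
Ratio = 97.3586 ÷ 103.6751 = 0.93907.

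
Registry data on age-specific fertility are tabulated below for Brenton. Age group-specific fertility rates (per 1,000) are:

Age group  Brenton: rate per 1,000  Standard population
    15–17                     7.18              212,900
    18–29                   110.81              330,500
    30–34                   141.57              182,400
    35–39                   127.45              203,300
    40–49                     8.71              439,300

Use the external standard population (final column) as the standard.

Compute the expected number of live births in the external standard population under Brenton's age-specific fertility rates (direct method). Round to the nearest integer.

93711

Expected live births = Σ (standard pop × age-specific rate ÷ 1,000)
= 212,900×7.18/1,000 + 330,500×110.81/1,000 + 182,400×141.57/1,000 + 203,300×127.45/1,000 + 439,300×8.71/1,000
= 1528.62 + 36622.71 + 25822.37 + 25910.58 + 3826.30 = 93710.58.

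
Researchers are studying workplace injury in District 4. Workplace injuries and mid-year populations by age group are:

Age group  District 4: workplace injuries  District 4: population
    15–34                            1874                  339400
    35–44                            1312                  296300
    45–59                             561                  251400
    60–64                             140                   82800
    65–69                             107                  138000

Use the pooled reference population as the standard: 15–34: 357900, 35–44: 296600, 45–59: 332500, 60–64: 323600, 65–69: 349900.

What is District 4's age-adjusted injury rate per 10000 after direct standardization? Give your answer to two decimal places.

Age-specific rates per 10000 for District 4: 55.22, 44.28, 22.32, 16.91, 7.75.
Standard total = 1660500; weights = 0.2155, 0.1786, 0.2002, 0.1949, 0.2107.
Standardized rate: 0.2155×55.22 + 0.1786×44.28 + 0.2002×22.32 + 0.1949×16.91 + 0.2107×7.75 = 29.2075 per 10000.

29.21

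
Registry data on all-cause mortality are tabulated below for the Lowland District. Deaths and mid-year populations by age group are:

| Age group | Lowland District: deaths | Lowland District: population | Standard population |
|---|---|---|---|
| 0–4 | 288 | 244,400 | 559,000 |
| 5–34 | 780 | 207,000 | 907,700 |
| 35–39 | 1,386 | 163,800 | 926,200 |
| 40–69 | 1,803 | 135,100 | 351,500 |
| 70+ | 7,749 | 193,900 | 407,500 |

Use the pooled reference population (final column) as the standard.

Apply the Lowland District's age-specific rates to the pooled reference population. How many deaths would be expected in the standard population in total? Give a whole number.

32892

Age-specific rates per 1,000 for the Lowland District: 1.178, 3.768, 8.462, 13.346, 39.964.
Expected deaths = Σ (standard pop × age-specific rate ÷ 1,000)
= 559,000×1.178/1,000 + 907,700×3.768/1,000 + 926,200×8.462/1,000 + 351,500×13.346/1,000 + 407,500×39.964/1,000
= 658.72 + 3420.32 + 7837.08 + 4691.00 + 16285.29 = 32892.41.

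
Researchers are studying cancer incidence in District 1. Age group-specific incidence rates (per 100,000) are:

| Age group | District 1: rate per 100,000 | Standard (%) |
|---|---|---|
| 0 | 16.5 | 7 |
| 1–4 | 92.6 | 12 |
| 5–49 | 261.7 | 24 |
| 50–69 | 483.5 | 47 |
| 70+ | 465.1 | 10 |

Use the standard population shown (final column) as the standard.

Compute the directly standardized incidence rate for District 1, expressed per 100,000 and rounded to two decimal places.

Standard weights: 0.07, 0.12, 0.24, 0.47, 0.10.
Standardized rate: 0.0700×16.5 + 0.1200×92.6 + 0.2400×261.7 + 0.4700×483.5 + 0.1000×465.1 = 348.8300 per 100,000.

348.83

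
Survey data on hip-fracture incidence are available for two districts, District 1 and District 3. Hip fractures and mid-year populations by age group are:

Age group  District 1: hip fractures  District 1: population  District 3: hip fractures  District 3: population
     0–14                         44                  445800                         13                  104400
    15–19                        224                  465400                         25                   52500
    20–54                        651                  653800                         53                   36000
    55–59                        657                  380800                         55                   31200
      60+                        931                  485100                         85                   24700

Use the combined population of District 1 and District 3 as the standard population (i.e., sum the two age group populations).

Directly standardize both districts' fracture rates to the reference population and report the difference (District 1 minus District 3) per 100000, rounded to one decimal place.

-42.2

Age-specific rates per 100000 for District 1: 9.87, 48.13, 99.57, 172.53, 191.92.
For District 3: 12.45, 47.62, 147.22, 176.28, 344.13.
Combined standard total = 2679700; weights = 0.2053, 0.1933, 0.2574, 0.1537, 0.1902.
District 1: 0.2053×9.87 + 0.1933×48.13 + 0.2574×99.57 + 0.1537×172.53 + 0.1902×191.92 = 99.9982 per 100000.
District 3: 0.2053×12.45 + 0.1933×47.62 + 0.2574×147.22 + 0.1537×176.28 + 0.1902×344.13 = 142.2295 per 100000.
Difference = 99.9982 − 142.2295 = -42.2313.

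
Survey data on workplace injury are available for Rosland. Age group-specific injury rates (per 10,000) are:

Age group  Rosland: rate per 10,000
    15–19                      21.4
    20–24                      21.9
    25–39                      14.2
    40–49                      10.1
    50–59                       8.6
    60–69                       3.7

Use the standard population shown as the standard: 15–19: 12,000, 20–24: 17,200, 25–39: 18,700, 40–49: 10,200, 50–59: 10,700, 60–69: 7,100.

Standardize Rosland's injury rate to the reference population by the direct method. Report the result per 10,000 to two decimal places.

Standard total = 75,900; weights = 0.1581, 0.2266, 0.2464, 0.1344, 0.1410, 0.0935.
Standardized rate: 0.1581×21.4 + 0.2266×21.9 + 0.2464×14.2 + 0.1344×10.1 + 0.1410×8.6 + 0.0935×3.7 = 14.7606 per 10,000.

14.76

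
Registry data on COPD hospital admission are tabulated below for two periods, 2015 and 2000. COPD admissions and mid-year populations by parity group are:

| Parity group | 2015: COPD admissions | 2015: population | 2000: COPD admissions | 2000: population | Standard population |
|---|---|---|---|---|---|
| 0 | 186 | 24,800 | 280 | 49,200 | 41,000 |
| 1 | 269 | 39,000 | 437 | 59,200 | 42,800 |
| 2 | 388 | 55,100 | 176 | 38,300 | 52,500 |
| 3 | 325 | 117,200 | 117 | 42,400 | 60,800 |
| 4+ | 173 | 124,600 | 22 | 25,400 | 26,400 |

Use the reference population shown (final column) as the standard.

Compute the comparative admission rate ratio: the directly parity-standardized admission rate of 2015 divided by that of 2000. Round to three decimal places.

1.200

Parity-specific rates per 10,000 for 2015: 75.00, 68.97, 70.42, 27.73, 13.88.
For 2000: 56.91, 73.82, 45.95, 27.59, 8.66.
Standard total = 223,500; weights = 0.1834, 0.1915, 0.2349, 0.2720, 0.1181.
2015: 0.1834×75.00 + 0.1915×68.97 + 0.2349×70.42 + 0.2720×27.73 + 0.1181×13.88 = 52.6916 per 10,000.
2000: 0.1834×56.91 + 0.1915×73.82 + 0.2349×45.95 + 0.2720×27.59 + 0.1181×8.66 = 43.9000 per 10,000.
Ratio = 52.6916 ÷ 43.9000 = 1.20026.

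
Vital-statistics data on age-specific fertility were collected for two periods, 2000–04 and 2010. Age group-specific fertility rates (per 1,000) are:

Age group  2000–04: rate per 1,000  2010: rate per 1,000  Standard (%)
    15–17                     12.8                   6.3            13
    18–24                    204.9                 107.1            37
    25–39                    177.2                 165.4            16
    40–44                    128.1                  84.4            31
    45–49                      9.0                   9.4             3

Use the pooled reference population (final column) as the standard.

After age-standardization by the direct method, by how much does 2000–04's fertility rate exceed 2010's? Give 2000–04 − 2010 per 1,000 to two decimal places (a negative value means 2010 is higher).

Standard weights: 0.13, 0.37, 0.16, 0.31, 0.03.
2000–04: 0.1300×12.8 + 0.3700×204.9 + 0.1600×177.2 + 0.3100×128.1 + 0.0300×9.0 = 145.8100 per 1,000.
2010: 0.1300×6.3 + 0.3700×107.1 + 0.1600×165.4 + 0.3100×84.4 + 0.0300×9.4 = 93.3560 per 1,000.
Difference = 145.8100 − 93.3560 = 52.4540.

52.45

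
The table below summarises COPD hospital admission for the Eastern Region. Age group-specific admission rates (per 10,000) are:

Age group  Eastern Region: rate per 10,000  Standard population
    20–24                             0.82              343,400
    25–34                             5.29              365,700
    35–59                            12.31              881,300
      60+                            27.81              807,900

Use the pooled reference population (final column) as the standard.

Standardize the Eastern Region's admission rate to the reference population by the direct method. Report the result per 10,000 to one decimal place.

14.8

Standard total = 2,398,300; weights = 0.1432, 0.1525, 0.3675, 0.3369.
Standardized rate: 0.1432×0.82 + 0.1525×5.29 + 0.3675×12.31 + 0.3369×27.81 = 14.8158 per 10,000.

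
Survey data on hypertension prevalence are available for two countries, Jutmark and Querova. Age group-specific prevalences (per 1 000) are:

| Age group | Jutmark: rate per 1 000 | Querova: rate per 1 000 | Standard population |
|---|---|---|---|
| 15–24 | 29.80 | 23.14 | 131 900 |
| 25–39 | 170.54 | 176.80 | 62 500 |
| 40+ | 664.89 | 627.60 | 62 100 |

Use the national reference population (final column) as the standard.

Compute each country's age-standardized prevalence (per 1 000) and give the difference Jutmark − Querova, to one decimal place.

10.9

Standard total = 256 500; weights = 0.5142, 0.2437, 0.2421.
Jutmark: 0.5142×29.80 + 0.2437×170.54 + 0.2421×664.89 = 217.8520 per 1 000.
Querova: 0.5142×23.14 + 0.2437×176.80 + 0.2421×627.60 = 206.9245 per 1 000.
Difference = 217.8520 − 206.9245 = 10.9275.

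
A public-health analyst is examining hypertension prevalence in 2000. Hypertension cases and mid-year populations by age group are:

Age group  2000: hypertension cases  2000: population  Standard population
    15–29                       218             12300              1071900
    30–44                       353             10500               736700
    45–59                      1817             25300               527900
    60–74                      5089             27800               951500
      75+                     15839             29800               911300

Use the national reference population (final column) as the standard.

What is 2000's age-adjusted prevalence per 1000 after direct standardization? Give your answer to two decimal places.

176.27

Age-specific rates per 1000 for 2000: 17.724, 33.619, 71.818, 183.058, 531.510.
Standard total = 4199300; weights = 0.2553, 0.1754, 0.1257, 0.2266, 0.2170.
Standardized rate: 0.2553×17.724 + 0.1754×33.619 + 0.1257×71.818 + 0.2266×183.058 + 0.2170×531.510 = 176.2728 per 1000.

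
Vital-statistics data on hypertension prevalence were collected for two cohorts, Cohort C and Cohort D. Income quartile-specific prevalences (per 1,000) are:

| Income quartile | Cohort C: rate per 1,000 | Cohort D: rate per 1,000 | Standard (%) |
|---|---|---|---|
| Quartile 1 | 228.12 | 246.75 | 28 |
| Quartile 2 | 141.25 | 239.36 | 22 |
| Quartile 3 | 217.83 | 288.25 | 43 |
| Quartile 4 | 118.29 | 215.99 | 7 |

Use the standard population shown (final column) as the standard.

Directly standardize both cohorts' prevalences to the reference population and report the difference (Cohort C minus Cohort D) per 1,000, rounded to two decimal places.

-63.92

Standard weights: 0.28, 0.22, 0.43, 0.07.
Cohort C: 0.2800×228.12 + 0.2200×141.25 + 0.4300×217.83 + 0.0700×118.29 = 196.8958 per 1,000.
Cohort D: 0.2800×246.75 + 0.2200×239.36 + 0.4300×288.25 + 0.0700×215.99 = 260.8160 per 1,000.
Difference = 196.8958 − 260.8160 = -63.9202.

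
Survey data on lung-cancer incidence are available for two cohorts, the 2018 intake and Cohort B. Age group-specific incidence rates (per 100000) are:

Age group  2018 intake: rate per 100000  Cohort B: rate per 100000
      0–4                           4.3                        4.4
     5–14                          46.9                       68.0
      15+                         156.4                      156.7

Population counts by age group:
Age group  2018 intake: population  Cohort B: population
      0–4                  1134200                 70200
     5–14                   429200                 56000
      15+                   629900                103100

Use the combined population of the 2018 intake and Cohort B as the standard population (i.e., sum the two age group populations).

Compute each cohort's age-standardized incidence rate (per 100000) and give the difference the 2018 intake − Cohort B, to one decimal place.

-4.4

Combined standard total = 2422600; weights = 0.4972, 0.2003, 0.3026.
The 2018 intake: 0.4972×4.3 + 0.2003×46.9 + 0.3026×156.4 = 58.8525 per 100000.
Cohort B: 0.4972×4.4 + 0.2003×68.0 + 0.3026×156.7 = 63.2189 per 100000.
Difference = 58.8525 − 63.2189 = -4.3664.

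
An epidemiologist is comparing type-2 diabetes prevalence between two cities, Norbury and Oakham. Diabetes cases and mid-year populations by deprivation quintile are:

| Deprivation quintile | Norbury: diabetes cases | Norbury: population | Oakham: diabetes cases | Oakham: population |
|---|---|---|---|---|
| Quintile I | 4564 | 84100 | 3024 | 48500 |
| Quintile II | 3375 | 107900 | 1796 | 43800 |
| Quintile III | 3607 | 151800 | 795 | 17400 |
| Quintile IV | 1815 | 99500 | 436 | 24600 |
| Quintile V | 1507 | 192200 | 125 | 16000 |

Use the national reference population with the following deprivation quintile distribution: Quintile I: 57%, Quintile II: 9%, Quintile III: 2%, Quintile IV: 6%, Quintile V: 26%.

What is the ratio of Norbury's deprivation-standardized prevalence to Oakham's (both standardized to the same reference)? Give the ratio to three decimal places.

Deprivation-specific rates per 1000 for Norbury: 54.269, 31.279, 23.762, 18.241, 7.841.
For Oakham: 62.351, 41.005, 45.690, 17.724, 7.812.
Standard weights: 0.57, 0.09, 0.02, 0.06, 0.26.
Norbury: 0.5700×54.269 + 0.0900×31.279 + 0.0200×23.762 + 0.0600×18.241 + 0.2600×7.841 = 37.3566 per 1000.
Oakham: 0.5700×62.351 + 0.0900×41.005 + 0.0200×45.690 + 0.0600×17.724 + 0.2600×7.812 = 43.2387 per 1000.
Ratio = 37.3566 ÷ 43.2387 = 0.86396.

0.864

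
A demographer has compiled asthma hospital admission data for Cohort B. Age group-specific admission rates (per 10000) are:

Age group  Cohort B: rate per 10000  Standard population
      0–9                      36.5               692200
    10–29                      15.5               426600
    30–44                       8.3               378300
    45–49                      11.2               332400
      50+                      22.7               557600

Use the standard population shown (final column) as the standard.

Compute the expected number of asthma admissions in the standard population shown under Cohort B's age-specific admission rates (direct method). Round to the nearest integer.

Expected asthma admissions = Σ (standard pop × age-specific rate ÷ 10000)
= 692200×36.5/10000 + 426600×15.5/10000 + 378300×8.3/10000 + 332400×11.2/10000 + 557600×22.7/10000
= 2526.53 + 661.23 + 313.99 + 372.29 + 1265.75 = 5139.79.

5140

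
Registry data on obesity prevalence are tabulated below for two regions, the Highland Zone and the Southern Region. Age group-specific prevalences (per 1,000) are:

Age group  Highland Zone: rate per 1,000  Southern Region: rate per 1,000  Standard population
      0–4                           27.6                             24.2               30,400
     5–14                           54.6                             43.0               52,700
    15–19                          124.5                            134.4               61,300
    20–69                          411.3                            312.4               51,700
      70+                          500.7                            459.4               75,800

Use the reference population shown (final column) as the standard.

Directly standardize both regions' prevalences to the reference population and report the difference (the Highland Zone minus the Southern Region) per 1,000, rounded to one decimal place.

30.7

Standard total = 271,900; weights = 0.1118, 0.1938, 0.2255, 0.1901, 0.2788.
The Highland Zone: 0.1118×27.6 + 0.1938×54.6 + 0.2255×124.5 + 0.1901×411.3 + 0.2788×500.7 = 259.5277 per 1,000.
The Southern Region: 0.1118×24.2 + 0.1938×43.0 + 0.2255×134.4 + 0.1901×312.4 + 0.2788×459.4 = 228.8124 per 1,000.
Difference = 259.5277 − 228.8124 = 30.7153.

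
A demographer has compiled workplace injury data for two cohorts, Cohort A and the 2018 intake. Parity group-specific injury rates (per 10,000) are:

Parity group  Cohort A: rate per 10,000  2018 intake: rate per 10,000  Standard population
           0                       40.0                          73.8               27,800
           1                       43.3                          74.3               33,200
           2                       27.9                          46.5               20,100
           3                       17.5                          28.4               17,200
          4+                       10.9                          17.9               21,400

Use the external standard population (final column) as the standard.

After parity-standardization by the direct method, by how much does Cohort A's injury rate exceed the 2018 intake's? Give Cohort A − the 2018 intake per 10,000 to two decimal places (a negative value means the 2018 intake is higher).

Standard total = 119,700; weights = 0.2322, 0.2774, 0.1679, 0.1437, 0.1788.
Cohort A: 0.2322×40.0 + 0.2774×43.3 + 0.1679×27.9 + 0.1437×17.5 + 0.1788×10.9 = 30.4479 per 10,000.
The 2018 intake: 0.2322×73.8 + 0.2774×74.3 + 0.1679×46.5 + 0.1437×28.4 + 0.1788×17.9 = 52.8370 per 10,000.
Difference = 30.4479 − 52.8370 = -22.3891.

-22.39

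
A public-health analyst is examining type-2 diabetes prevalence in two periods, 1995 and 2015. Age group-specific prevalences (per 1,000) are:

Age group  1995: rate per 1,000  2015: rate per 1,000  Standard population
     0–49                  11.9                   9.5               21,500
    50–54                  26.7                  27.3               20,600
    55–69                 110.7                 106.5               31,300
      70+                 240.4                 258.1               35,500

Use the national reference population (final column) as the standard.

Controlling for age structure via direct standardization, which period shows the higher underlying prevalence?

Standard total = 108,900; weights = 0.1974, 0.1892, 0.2874, 0.3260.
1995: 0.1974×11.9 + 0.1892×26.7 + 0.2874×110.7 + 0.3260×240.4 = 117.5848 per 1,000.
2015: 0.1974×9.5 + 0.1892×27.3 + 0.2874×106.5 + 0.3260×258.1 = 121.7872 per 1,000.

2015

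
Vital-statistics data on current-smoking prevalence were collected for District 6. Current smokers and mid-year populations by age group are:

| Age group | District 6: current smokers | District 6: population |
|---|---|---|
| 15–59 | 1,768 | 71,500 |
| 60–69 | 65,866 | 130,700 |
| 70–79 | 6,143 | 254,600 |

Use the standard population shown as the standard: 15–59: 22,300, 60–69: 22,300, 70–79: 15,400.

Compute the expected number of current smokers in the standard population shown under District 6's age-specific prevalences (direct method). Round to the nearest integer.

Age-specific rates per 1,000 for District 6: 24.727, 503.948, 24.128.
Expected current smokers = Σ (standard pop × age-specific rate ÷ 1,000)
= 22,300×24.727/1,000 + 22,300×503.948/1,000 + 15,400×24.128/1,000
= 551.42 + 11238.04 + 371.57 = 12161.03.

12161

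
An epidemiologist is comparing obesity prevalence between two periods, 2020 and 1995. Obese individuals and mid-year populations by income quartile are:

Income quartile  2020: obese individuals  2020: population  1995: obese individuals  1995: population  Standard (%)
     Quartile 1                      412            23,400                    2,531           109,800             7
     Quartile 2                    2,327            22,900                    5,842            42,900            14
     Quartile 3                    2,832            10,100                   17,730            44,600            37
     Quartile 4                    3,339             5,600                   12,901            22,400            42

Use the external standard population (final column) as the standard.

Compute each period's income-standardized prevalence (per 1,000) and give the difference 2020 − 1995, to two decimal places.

-40.03

Income-specific rates per 1,000 for 2020: 17.607, 101.616, 280.396, 596.250.
For 1995: 23.051, 136.177, 397.534, 575.938.
Standard weights: 0.07, 0.14, 0.37, 0.42.
2020: 0.0700×17.607 + 0.1400×101.616 + 0.3700×280.396 + 0.4200×596.250 = 369.6302 per 1,000.
1995: 0.0700×23.051 + 0.1400×136.177 + 0.3700×397.534 + 0.4200×575.938 = 409.6596 per 1,000.
Difference = 369.6302 − 409.6596 = -40.0294.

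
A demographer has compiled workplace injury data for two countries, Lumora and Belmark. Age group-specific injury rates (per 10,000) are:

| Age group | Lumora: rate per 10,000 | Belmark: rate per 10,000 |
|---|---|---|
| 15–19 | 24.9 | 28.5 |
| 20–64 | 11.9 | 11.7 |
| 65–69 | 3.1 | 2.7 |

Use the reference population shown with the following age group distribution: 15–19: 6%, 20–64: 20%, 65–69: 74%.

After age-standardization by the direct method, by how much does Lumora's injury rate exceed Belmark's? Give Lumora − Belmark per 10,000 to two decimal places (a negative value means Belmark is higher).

Standard weights: 0.06, 0.20, 0.74.
Lumora: 0.0600×24.9 + 0.2000×11.9 + 0.7400×3.1 = 6.1680 per 10,000.
Belmark: 0.0600×28.5 + 0.2000×11.7 + 0.7400×2.7 = 6.0480 per 10,000.
Difference = 6.1680 − 6.0480 = 0.1200.

0.12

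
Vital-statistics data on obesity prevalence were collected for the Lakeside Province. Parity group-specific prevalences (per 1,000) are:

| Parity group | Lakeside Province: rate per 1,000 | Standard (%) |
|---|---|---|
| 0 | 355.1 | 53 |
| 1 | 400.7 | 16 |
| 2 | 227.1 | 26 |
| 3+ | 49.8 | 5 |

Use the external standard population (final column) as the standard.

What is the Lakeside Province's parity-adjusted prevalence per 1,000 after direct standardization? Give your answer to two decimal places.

Standard weights: 0.53, 0.16, 0.26, 0.05.
Standardized rate: 0.5300×355.1 + 0.1600×400.7 + 0.2600×227.1 + 0.0500×49.8 = 313.8510 per 1,000.

313.85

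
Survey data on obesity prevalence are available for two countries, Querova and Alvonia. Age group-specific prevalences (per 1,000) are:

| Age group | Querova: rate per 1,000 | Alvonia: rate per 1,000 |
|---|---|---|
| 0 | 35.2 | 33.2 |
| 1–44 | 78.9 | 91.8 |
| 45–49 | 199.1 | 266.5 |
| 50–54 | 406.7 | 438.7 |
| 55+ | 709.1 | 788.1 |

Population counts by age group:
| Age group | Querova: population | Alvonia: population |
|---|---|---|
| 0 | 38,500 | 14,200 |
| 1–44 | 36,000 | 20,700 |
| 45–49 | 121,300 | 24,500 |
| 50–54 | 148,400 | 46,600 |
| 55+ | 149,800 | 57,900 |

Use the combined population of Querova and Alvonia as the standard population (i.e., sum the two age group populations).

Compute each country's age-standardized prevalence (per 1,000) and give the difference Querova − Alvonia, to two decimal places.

Combined standard total = 657,900; weights = 0.0801, 0.0862, 0.2216, 0.2964, 0.3157.
Querova: 0.0801×35.2 + 0.0862×78.9 + 0.2216×199.1 + 0.2964×406.7 + 0.3157×709.1 = 398.1517 per 1,000.
Alvonia: 0.0801×33.2 + 0.0862×91.8 + 0.2216×266.5 + 0.2964×438.7 + 0.3157×788.1 = 448.4652 per 1,000.
Difference = 398.1517 − 448.4652 = -50.3135.

-50.31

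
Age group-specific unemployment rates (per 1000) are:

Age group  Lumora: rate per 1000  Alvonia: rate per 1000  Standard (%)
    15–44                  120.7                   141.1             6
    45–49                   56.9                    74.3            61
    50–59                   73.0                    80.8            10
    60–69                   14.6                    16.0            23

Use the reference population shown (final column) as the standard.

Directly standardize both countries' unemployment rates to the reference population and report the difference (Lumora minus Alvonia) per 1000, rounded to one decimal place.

Standard weights: 0.06, 0.61, 0.10, 0.23.
Lumora: 0.0600×120.7 + 0.6100×56.9 + 0.1000×73.0 + 0.2300×14.6 = 52.6090 per 1000.
Alvonia: 0.0600×141.1 + 0.6100×74.3 + 0.1000×80.8 + 0.2300×16.0 = 65.5490 per 1000.
Difference = 52.6090 − 65.5490 = -12.9400.

-12.9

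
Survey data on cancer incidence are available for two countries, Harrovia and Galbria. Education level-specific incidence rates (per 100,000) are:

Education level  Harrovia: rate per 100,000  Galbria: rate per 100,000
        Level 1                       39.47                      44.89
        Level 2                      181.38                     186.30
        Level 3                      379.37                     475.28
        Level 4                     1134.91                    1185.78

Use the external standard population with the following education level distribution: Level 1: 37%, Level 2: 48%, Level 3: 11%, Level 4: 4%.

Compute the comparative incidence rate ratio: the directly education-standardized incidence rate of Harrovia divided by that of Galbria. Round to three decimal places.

Standard weights: 0.37, 0.48, 0.11, 0.04.
Harrovia: 0.3700×39.47 + 0.4800×181.38 + 0.1100×379.37 + 0.0400×1134.91 = 188.7934 per 100,000.
Galbria: 0.3700×44.89 + 0.4800×186.30 + 0.1100×475.28 + 0.0400×1185.78 = 205.7453 per 100,000.
Ratio = 188.7934 ÷ 205.7453 = 0.91761.

0.918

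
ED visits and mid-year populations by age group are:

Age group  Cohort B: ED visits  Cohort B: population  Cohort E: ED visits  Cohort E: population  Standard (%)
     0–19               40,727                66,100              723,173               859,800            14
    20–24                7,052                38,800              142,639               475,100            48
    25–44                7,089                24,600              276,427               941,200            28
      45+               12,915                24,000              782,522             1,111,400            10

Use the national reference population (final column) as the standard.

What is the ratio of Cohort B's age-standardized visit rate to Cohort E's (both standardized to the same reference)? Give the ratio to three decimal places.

0.743

Age-specific rates per 1,000 for Cohort B: 616.142, 181.753, 288.171, 538.125.
For Cohort E: 841.094, 300.229, 293.696, 704.087.
Standard weights: 0.14, 0.48, 0.28, 0.10.
Cohort B: 0.1400×616.142 + 0.4800×181.753 + 0.2800×288.171 + 0.1000×538.125 = 308.0015 per 1,000.
Cohort E: 0.1400×841.094 + 0.4800×300.229 + 0.2800×293.696 + 0.1000×704.087 = 414.5070 per 1,000.
Ratio = 308.0015 ÷ 414.5070 = 0.74305.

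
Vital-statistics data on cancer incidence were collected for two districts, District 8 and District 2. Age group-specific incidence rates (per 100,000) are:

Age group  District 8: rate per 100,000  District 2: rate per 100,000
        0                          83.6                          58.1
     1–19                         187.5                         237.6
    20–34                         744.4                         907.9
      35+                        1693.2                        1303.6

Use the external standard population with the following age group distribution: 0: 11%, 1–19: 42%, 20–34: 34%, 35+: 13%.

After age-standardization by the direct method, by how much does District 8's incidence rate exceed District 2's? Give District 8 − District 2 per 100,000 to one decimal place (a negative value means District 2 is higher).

-23.2

Standard weights: 0.11, 0.42, 0.34, 0.13.
District 8: 0.1100×83.6 + 0.4200×187.5 + 0.3400×744.4 + 0.1300×1693.2 = 561.1580 per 100,000.
District 2: 0.1100×58.1 + 0.4200×237.6 + 0.3400×907.9 + 0.1300×1303.6 = 584.3370 per 100,000.
Difference = 561.1580 − 584.3370 = -23.1790.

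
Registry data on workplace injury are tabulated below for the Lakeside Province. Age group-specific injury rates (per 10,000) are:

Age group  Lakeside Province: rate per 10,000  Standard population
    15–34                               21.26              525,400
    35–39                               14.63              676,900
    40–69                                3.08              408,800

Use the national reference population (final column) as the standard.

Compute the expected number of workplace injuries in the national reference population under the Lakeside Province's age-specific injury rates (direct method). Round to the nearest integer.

Expected workplace injuries = Σ (standard pop × age-specific rate ÷ 10,000)
= 525,400×21.26/10,000 + 676,900×14.63/10,000 + 408,800×3.08/10,000
= 1117.00 + 990.30 + 125.91 = 2233.22.

2233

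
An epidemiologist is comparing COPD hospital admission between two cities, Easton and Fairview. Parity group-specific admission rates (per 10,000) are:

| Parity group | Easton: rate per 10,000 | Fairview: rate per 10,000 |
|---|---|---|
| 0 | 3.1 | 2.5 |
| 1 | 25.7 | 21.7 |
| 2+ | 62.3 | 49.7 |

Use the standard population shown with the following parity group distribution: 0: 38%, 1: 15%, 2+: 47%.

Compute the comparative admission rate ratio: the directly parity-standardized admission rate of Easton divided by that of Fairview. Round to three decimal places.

Standard weights: 0.38, 0.15, 0.47.
Easton: 0.3800×3.1 + 0.1500×25.7 + 0.4700×62.3 = 34.3140 per 10,000.
Fairview: 0.3800×2.5 + 0.1500×21.7 + 0.4700×49.7 = 27.5640 per 10,000.
Ratio = 34.3140 ÷ 27.5640 = 1.24488.

1.245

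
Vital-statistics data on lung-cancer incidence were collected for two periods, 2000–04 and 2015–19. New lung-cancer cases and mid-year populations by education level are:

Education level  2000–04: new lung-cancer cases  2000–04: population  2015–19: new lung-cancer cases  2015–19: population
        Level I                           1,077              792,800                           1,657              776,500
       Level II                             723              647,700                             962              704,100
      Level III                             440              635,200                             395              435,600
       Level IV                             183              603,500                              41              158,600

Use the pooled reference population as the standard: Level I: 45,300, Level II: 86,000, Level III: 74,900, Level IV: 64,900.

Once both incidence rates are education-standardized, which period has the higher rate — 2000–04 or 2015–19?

Education-specific rates per 100,000 for 2000–04: 135.85, 111.63, 69.27, 30.32.
For 2015–19: 213.39, 136.63, 90.68, 25.85.
Standard total = 271,100; weights = 0.1671, 0.3172, 0.2763, 0.2394.
2000–04: 0.1671×135.85 + 0.3172×111.63 + 0.2763×69.27 + 0.2394×30.32 = 84.5074 per 100,000.
2015–19: 0.1671×213.39 + 0.3172×136.63 + 0.2763×90.68 + 0.2394×25.85 = 110.2412 per 100,000.

2015–19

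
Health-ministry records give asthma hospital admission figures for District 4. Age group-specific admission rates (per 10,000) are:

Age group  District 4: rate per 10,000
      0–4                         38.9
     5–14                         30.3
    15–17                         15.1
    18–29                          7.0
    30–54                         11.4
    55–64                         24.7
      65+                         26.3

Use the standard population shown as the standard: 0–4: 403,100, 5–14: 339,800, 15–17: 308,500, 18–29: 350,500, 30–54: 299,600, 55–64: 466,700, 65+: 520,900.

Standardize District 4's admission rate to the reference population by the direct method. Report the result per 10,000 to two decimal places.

22.96

Standard total = 2,689,100; weights = 0.1499, 0.1264, 0.1147, 0.1303, 0.1114, 0.1736, 0.1937.
Standardized rate: 0.1499×38.9 + 0.1264×30.3 + 0.1147×15.1 + 0.1303×7.0 + 0.1114×11.4 + 0.1736×24.7 + 0.1937×26.3 = 22.9560 per 10,000.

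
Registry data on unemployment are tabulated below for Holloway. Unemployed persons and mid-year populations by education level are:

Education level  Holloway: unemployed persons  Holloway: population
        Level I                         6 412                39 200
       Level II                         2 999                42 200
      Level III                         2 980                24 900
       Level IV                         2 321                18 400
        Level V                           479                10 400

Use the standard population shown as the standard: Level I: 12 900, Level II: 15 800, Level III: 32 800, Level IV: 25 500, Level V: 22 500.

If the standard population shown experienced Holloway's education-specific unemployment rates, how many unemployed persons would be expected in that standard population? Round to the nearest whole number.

11411

Education-specific rates per 1 000 for Holloway: 163.571, 71.066, 119.679, 126.141, 46.058.
Expected unemployed persons = Σ (standard pop × education-specific rate ÷ 1 000)
= 12 900×163.571/1 000 + 15 800×71.066/1 000 + 32 800×119.679/1 000 + 25 500×126.141/1 000 + 22 500×46.058/1 000
= 2110.07 + 1122.85 + 3925.46 + 3216.60 + 1036.30 = 11411.28.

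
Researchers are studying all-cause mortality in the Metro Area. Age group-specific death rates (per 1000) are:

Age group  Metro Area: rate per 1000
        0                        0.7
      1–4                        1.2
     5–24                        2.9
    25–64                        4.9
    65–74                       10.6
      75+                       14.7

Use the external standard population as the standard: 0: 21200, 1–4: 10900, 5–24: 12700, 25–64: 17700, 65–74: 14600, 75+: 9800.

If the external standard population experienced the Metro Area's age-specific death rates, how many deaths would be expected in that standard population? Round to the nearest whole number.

450

Expected deaths = Σ (standard pop × age-specific rate ÷ 1000)
= 21200×0.7/1000 + 10900×1.2/1000 + 12700×2.9/1000 + 17700×4.9/1000 + 14600×10.6/1000 + 9800×14.7/1000
= 14.84 + 13.08 + 36.83 + 86.73 + 154.76 + 144.06 = 450.30.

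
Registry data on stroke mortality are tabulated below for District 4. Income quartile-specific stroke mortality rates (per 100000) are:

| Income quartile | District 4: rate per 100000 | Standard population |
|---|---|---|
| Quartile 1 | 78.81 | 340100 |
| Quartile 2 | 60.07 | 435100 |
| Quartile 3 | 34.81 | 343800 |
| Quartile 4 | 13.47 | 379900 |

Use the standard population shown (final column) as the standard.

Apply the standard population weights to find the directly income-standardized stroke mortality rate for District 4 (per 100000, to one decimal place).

46.7

Standard total = 1498900; weights = 0.2269, 0.2903, 0.2294, 0.2535.
Standardized rate: 0.2269×78.81 + 0.2903×60.07 + 0.2294×34.81 + 0.2535×13.47 = 46.7174 per 100000.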